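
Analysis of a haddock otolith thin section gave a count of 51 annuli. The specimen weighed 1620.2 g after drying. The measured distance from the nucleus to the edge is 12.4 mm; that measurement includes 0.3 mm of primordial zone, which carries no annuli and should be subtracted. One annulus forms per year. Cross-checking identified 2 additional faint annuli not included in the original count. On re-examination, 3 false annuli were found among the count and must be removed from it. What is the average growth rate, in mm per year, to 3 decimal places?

0.242 mm per year

After corrections the count is 51 − 3 + 2 = 50 annuli.
The growth record spans 12.4 − 0.3 = 12.1 mm.
12.1 mm over 50 years gives 12.1 / 50 ≈ 0.242 mm per year.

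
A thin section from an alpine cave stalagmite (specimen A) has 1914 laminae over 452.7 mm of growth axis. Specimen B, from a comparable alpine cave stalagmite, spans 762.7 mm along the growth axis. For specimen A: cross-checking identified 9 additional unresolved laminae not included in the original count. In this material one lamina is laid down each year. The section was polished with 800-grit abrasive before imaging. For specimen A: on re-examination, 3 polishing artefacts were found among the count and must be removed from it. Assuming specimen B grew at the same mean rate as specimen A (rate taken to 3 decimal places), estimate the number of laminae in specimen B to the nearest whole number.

3232 laminae

Specimen A: correcting the raw count gives 1914 − 3 + 9 = 1920 true laminae.
A: Extension rate ≈ 452.7 / 1920 = 0.236 mm/yr.
B spans 762.7 / 0.236 = 3231.78 years ≈ 3232 laminae.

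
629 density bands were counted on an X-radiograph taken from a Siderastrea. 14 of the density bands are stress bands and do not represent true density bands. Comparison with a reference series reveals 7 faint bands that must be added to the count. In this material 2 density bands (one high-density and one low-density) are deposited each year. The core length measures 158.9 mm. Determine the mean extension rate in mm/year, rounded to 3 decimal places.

True density band count = 629 − 14 + 7 = 622.
With 2 density bands per year, 622 / 2 = 311 years.
Extension rate ≈ 158.9 / 311 = 0.511 mm/year.

0.511 mm/year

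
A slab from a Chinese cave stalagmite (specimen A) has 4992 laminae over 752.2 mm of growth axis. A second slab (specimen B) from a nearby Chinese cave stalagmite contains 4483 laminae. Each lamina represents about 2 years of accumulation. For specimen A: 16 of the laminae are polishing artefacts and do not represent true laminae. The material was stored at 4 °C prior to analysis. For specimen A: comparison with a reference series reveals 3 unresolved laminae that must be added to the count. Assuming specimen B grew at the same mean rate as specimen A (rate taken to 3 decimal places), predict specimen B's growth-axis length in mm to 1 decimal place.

Specimen A: correcting the raw count gives 4992 − 16 + 3 = 4979 true laminae.
Specimen A: at 2 years per lamina, 4979 × 2 = 9958 years.
A: Extension rate ≈ 752.2 / 9958 = 0.076 mm/year.
Specimen B: multiplying by 2 years per lamina: 4483 × 2 = 8966 years. B's length ≈ 0.076 × 8966 = 681.4 mm.

681.4 mm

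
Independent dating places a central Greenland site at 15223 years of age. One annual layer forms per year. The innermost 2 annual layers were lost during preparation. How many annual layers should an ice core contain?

Expected annual layers over 15223 years: 15223.
Subtracting the 2 annual layers not captured gives 15223 − 2 = 15221 annual layers in the record.

15221 annual layers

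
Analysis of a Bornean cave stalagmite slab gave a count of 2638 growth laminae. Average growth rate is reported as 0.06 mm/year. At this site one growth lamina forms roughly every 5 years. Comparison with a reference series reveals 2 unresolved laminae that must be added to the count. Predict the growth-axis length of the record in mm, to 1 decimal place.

792.0 mm

After corrections the count is 2638 + 2 = 2640 growth laminae.
At 5 years per growth lamina, 2640 × 5 = 13200 years.
13200 years at 0.06 mm/year gives 0.06 × 13200 = 792.0 mm.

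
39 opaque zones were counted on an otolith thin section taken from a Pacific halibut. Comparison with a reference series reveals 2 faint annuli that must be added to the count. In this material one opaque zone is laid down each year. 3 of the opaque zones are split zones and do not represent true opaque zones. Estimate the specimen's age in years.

Adjusted count: 39 − 3 + 2 = 38 opaque zones.
With a one-to-one opaque zone periodicity this is 38 years.

38 years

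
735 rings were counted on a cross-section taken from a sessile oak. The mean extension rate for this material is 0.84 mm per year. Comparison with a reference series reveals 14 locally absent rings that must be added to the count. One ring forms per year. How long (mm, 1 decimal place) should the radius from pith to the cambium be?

Adjusted count: 735 + 14 = 749 rings.
Length ≈ 0.84 × 749 = 629.2 mm.

629.2 mm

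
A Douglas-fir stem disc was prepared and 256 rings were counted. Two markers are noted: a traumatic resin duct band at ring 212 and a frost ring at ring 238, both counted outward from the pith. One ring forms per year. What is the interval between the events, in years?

238 − 212 = 26 rings lie between the two events.
That is 26 years at one ring per year.

26 yr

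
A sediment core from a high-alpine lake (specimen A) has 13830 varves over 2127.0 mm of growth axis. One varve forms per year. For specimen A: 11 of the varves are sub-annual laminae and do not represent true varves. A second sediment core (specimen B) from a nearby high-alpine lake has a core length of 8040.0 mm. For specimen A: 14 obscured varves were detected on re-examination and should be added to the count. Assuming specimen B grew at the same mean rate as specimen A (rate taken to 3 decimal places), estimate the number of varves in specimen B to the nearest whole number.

Specimen A: after corrections the count is 13830 − 11 + 14 = 13833 varves.
A: 2127.0 mm over 13833 years gives 2127.0 / 13833 ≈ 0.154 mm/yr.
Specimen B: 8040.0 mm / 0.154 mm per year = 52207.79 years ≈ 52208 varves.

52208 varves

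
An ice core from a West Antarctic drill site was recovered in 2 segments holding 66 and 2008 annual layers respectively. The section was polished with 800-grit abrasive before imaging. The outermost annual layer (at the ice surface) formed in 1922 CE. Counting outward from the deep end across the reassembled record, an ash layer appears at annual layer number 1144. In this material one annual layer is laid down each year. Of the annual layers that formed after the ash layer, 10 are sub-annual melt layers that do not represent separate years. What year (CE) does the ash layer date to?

1002 CE

Total annual layers = 66 + 2008 = 2074.
2074 − 1144 = 930 annual layers lie beyond the ash layer toward the ice surface.
Removing the 10 false annual layers leaves 930 − 10 = 920 true annual layers beyond the ash layer.
1922 − 920 = 1002 CE.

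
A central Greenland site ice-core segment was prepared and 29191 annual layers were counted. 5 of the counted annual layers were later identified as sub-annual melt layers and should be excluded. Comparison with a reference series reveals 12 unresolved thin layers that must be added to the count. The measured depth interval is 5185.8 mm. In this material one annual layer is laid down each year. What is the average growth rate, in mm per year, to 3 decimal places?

0.178 mm per year

True annual layer count = 29191 − 5 + 12 = 29198.
5185.8 mm over 29198 years gives 5185.8 / 29198 ≈ 0.178 mm per year.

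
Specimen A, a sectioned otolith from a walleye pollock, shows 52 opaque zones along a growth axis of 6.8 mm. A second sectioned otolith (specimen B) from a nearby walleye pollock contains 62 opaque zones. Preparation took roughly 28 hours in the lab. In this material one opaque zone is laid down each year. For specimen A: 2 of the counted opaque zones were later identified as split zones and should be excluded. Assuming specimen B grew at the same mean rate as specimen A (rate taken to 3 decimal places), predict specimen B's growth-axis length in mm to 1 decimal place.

Specimen A: adjusted count: 52 − 2 = 50 opaque zones.
A: Extension rate ≈ 6.8 / 50 = 0.136 mm per year.
Length of B = 0.136 × 62 = 8.4 mm.

8.4 mm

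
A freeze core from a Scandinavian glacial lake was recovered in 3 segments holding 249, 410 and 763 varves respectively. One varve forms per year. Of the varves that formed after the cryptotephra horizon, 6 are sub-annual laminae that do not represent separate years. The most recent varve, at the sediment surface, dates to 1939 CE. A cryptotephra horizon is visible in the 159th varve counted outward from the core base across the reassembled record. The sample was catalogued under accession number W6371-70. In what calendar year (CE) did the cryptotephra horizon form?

682 CE

Total varves = 249 + 410 + 763 = 1422.
The cryptotephra horizon sits at varve 159 from the core base, so 1422 − 159 = 1263 varves formed after it.
1263 − 6 false = 1257 true varves after the cryptotephra horizon.
Counting back 1257 years from 1939 CE places the cryptotephra horizon in 1939 − 1257 = 682 CE.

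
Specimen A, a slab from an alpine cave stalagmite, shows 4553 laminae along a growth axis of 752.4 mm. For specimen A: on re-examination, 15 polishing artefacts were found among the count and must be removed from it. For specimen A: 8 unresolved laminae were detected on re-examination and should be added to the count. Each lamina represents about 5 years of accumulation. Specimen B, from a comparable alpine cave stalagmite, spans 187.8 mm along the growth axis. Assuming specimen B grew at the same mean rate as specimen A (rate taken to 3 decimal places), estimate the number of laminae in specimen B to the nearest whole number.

Specimen A: adjusted count: 4553 − 15 + 8 = 4546 laminae.
Specimen A: multiplying by 5 years per lamina: 4546 × 5 = 22730 years.
A: 752.4 mm over 22730 years gives 752.4 / 22730 ≈ 0.033 mm/yr.
B spans 187.8 / 0.033 = 5690.91 years; at 5 years per lamina that is 5690.91 / 5 ≈ 1138 laminae.

1138 laminae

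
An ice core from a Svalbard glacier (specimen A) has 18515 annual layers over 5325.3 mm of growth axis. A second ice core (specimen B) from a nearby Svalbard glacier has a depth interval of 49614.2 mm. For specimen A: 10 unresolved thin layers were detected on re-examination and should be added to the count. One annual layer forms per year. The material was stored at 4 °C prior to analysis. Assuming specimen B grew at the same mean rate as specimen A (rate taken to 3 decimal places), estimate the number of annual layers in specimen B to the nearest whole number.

172872 annual layers

Specimen A: true annual layer count = 18515 + 10 = 18525.
A: Mean rate = 5325.3 mm / 18525 years ≈ 0.287 mm/year.
B spans 49614.2 / 0.287 = 172871.78 years ≈ 172872 annual layers.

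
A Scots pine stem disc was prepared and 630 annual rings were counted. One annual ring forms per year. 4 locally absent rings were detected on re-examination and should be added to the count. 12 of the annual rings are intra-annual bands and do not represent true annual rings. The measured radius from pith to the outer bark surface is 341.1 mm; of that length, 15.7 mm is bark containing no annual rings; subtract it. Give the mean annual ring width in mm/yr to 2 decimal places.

0.52 mm/yr

True annual ring count = 630 − 12 + 4 = 622.
Removing the 15.7 mm offcut leaves 341.1 − 15.7 = 325.4 mm.
Mean rate = 325.4 mm / 622 years ≈ 0.52 mm/yr.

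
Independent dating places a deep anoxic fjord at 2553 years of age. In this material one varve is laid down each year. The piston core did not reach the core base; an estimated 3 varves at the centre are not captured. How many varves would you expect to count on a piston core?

2550 varves

One varve per year gives 2553 varves over 2553 years.
Subtracting the 3 varves not captured gives 2553 − 3 = 2550 varves in the record.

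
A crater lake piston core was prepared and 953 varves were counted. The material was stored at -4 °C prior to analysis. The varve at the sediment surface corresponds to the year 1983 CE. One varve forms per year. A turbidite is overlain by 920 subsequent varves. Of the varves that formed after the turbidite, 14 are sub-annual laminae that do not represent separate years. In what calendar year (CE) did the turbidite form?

1077 CE

There are 920 varves younger than the turbidite.
Excluding 14 false varves: 920 − 14 = 906.
1983 − 906 = 1077 CE.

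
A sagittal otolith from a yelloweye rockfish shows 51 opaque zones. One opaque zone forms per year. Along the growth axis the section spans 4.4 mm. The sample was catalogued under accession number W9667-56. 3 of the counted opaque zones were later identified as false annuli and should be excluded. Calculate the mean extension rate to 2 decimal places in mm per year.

0.09 mm per year

After corrections the count is 51 − 3 = 48 opaque zones.
Mean rate = 4.4 mm / 48 years ≈ 0.09 mm per year.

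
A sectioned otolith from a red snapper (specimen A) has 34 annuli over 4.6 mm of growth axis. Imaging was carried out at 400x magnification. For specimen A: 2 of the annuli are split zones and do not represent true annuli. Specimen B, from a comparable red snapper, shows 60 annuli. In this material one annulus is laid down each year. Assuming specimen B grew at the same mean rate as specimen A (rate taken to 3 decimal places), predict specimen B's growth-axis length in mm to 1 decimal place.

8.6 mm

Specimen A: correcting the raw count gives 34 − 2 = 32 true annuli.
A: Extension rate ≈ 4.6 / 32 = 0.144 mm/yr.
For B, 0.144 mm/year × 60 years = 8.6 mm.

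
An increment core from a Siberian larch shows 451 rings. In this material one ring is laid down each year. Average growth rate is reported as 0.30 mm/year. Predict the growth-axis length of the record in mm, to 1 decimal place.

135.3 mm

451 years of growth are recorded.
Length ≈ 0.30 × 451 = 135.3 mm.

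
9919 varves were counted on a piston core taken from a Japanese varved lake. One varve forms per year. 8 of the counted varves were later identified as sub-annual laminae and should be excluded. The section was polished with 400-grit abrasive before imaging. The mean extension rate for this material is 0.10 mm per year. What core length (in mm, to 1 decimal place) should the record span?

Adjusted count: 9919 − 8 = 9911 varves.
Length ≈ 0.10 × 9911 = 991.1 mm.

991.1 mm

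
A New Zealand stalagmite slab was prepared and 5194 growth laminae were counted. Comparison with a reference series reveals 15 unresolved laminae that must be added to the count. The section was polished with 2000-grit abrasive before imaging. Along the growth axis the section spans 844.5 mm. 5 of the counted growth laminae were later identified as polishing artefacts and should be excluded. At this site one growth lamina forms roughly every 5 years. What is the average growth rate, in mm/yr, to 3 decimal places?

0.032 mm/yr

After corrections the count is 5194 − 5 + 15 = 5204 growth laminae.
5204 growth laminae at 5 years each span 5204 × 5 = 26020 years.
844.5 mm over 26020 years gives 844.5 / 26020 ≈ 0.032 mm/yr.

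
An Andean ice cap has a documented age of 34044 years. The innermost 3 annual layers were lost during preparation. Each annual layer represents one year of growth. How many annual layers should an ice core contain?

34041 annual layers

At one annual layer per year, 34044 years correspond to 34044 annual layers.
Subtracting the 3 annual layers not captured gives 34044 − 3 = 34041 annual layers in the record.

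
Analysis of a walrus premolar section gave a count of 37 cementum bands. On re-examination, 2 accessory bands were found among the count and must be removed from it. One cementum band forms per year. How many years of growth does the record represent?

35 years

Adjusted count: 37 − 2 = 35 cementum bands.
One cementum band per year makes the duration 35 years.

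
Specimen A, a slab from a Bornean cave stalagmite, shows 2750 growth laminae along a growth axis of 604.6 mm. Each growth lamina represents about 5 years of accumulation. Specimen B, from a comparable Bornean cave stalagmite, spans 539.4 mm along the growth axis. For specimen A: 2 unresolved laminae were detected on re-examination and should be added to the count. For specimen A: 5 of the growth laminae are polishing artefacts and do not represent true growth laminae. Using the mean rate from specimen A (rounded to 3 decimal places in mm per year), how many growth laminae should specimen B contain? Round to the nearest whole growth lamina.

2452 growth laminae

Specimen A: correcting the raw count gives 2750 − 5 + 2 = 2747 true growth laminae.
Specimen A: at 5 years per growth lamina, 2747 × 5 = 13735 years.
A: Extension rate ≈ 604.6 / 13735 = 0.044 mm/year.
B spans 539.4 / 0.044 = 12259.09 years; at 5 years per growth lamina that is 12259.09 / 5 ≈ 2452 growth laminae.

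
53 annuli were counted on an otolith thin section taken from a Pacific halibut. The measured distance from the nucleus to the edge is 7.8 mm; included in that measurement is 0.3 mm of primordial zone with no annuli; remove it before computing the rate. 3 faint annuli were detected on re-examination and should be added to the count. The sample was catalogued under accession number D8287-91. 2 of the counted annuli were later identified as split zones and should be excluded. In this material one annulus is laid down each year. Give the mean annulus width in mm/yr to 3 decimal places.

True annulus count = 53 − 2 + 3 = 54.
The growth record spans 7.8 − 0.3 = 7.5 mm.
Extension rate ≈ 7.5 / 54 = 0.139 mm/yr.

0.139 mm/yr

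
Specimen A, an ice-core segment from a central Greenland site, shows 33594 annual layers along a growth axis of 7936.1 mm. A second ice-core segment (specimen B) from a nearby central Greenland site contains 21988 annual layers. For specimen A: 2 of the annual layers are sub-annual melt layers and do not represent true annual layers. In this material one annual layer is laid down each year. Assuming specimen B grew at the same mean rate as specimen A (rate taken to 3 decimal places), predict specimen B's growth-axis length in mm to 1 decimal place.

5189.2 mm

Specimen A: true annual layer count = 33594 − 2 = 33592.
A: 7936.1 mm over 33592 years gives 7936.1 / 33592 ≈ 0.236 mm/yr.
B's length ≈ 0.236 × 21988 = 5189.2 mm.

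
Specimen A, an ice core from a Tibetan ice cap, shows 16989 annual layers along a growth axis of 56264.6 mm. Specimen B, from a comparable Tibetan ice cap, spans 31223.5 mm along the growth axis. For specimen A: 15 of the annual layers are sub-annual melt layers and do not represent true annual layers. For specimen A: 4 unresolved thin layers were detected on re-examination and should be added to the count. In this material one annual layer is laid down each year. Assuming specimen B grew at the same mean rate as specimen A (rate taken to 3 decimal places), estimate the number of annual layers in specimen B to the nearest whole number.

9422 annual layers

Specimen A: adjusted count: 16989 − 15 + 4 = 16978 annual layers.
A: Mean rate = 56264.6 mm / 16978 years ≈ 3.314 mm/yr.
Specimen B: 31223.5 mm / 3.314 mm per year = 9421.70 years ≈ 9422 annual layers.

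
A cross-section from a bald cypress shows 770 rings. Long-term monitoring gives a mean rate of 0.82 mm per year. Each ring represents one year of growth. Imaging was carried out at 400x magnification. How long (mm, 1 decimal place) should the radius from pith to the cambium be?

The record spans 770 years at 0.82 mm per year.
770 years at 0.82 mm/year gives 0.82 × 770 = 631.4 mm.

631.4 mm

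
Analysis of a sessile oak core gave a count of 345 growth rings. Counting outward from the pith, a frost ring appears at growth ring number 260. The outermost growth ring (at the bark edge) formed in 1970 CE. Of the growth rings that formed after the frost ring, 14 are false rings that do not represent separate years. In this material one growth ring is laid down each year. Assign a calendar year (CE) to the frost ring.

1899 CE

Between growth ring 260 and the bark edge there are 345 − 260 = 85 growth rings.
Excluding 14 false growth rings: 85 − 14 = 71.
The growth ring at the bark edge is 1970 CE, so the frost ring dates to 1970 − 71 = 1899 CE.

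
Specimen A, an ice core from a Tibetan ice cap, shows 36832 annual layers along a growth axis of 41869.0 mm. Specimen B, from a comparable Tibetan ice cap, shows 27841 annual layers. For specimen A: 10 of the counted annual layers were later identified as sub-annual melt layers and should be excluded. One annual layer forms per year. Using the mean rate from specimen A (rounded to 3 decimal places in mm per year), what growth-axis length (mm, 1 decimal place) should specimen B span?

31655.2 mm

Specimen A: after corrections the count is 36832 − 10 = 36822 annual layers.
A: Extension rate ≈ 41869.0 / 36822 = 1.137 mm per year.
For B, 1.137 mm/year × 27841 years = 31655.2 mm.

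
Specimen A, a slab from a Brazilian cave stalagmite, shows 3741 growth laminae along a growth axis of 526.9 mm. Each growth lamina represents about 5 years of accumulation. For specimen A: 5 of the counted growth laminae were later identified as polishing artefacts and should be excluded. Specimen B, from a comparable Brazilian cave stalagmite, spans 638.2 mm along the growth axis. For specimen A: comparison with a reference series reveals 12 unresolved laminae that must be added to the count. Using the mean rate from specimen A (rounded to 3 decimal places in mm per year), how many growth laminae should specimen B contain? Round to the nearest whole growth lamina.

4559 growth laminae

Specimen A: adjusted count: 3741 − 5 + 12 = 3748 growth laminae.
Specimen A: at 5 years per growth lamina, 3748 × 5 = 18740 years.
A: Extension rate ≈ 526.9 / 18740 = 0.028 mm per year.
For B, 638.2 / 0.028 = 22792.86 years; at 5 years per growth lamina that is 22792.86 / 5 ≈ 4559 growth laminae.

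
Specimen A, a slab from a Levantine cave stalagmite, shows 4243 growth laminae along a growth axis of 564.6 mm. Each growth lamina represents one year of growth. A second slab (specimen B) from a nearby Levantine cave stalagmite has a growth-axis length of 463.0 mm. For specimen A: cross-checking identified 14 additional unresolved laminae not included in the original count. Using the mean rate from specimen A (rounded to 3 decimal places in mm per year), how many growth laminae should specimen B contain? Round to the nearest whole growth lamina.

Specimen A: true growth lamina count = 4243 + 14 = 4257.
A: Mean rate = 564.6 mm / 4257 years ≈ 0.133 mm/year.
Specimen B: 463.0 mm / 0.133 mm per year = 3481.20 years ≈ 3481 growth laminae.

3481 growth laminae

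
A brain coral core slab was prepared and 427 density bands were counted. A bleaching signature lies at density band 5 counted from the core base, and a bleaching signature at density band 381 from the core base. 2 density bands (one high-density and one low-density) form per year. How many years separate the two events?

381 − 5 = 376 density bands lie between the two events.
With 2 density bands per year, 376 / 2 = 188 years.

188 years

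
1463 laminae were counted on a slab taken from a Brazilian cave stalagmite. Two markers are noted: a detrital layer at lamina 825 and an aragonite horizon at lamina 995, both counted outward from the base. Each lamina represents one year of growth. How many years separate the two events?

995 − 825 = 170 laminae lie between the two events.
At one lamina per year, 170 years elapsed between them.

170 years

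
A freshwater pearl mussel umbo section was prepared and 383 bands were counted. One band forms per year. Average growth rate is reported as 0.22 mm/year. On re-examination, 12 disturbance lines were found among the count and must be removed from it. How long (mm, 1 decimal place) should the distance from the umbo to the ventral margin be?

81.6 mm

Adjusted count: 383 − 12 = 371 bands.
Predicted length = 0.22 mm/year × 371 years = 81.6 mm.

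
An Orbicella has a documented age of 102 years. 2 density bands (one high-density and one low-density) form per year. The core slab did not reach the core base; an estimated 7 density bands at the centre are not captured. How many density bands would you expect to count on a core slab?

197 density bands

With 2 density bands per year, 102 years would produce 102 × 2 = 204 density bands.
Less the 7 uncaptured density bands: 204 − 7 = 197.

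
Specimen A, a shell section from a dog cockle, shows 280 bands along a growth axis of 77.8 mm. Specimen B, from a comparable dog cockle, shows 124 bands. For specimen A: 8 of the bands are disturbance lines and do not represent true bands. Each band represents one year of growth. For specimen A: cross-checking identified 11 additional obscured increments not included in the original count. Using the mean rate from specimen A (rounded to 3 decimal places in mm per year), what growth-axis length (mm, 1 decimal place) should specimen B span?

34.1 mm

Specimen A: true band count = 280 − 8 + 11 = 283.
A: Mean rate = 77.8 mm / 283 years ≈ 0.275 mm per year.
Length of B = 0.275 × 124 = 34.1 mm.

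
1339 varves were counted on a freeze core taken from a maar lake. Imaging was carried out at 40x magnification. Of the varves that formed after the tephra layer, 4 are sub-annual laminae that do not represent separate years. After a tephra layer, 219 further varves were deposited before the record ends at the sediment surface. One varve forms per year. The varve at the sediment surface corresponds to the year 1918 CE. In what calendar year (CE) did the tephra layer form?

There are 219 varves younger than the tephra layer.
219 − 4 false = 215 true varves after the tephra layer.
1918 − 215 = 1703 CE.

1703 CE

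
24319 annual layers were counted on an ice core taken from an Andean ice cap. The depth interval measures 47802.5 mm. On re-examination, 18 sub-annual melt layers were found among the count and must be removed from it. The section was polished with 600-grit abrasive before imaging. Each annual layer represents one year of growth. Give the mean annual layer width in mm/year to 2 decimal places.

Correcting the raw count gives 24319 − 18 = 24301 true annual layers.
Mean rate = 47802.5 mm / 24301 years ≈ 1.97 mm/year.

1.97 mm/year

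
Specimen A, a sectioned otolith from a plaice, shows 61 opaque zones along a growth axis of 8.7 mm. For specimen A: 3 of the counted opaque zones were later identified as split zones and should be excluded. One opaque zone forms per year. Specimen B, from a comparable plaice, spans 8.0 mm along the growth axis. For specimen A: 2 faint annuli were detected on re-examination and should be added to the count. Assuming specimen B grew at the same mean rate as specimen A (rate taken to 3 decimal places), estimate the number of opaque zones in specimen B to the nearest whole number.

Specimen A: adjusted count: 61 − 3 + 2 = 60 opaque zones.
A: Mean rate = 8.7 mm / 60 years ≈ 0.145 mm per year.
Specimen B: 8.0 mm / 0.145 mm per year = 55.17 years ≈ 55 opaque zones.

55 opaque zones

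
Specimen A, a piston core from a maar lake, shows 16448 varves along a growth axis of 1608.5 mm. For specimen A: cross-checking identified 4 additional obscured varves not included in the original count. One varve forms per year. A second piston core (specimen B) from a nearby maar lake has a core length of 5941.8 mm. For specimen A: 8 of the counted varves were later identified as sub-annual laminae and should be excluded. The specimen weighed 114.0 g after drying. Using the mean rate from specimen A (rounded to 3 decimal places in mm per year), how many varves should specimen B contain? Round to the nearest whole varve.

Specimen A: correcting the raw count gives 16448 − 8 + 4 = 16444 true varves.
A: Extension rate ≈ 1608.5 / 16444 = 0.098 mm/yr.
B spans 5941.8 / 0.098 = 60630.61 years ≈ 60631 varves.

60631 varves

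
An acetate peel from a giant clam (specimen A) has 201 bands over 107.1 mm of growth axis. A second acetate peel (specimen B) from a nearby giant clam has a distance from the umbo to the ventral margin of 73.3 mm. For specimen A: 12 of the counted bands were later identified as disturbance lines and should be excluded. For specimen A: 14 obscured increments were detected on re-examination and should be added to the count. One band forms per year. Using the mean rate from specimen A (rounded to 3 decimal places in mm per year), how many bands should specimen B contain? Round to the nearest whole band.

Specimen A: adjusted count: 201 − 12 + 14 = 203 bands.
A: Mean rate = 107.1 mm / 203 years ≈ 0.528 mm/year.
B spans 73.3 / 0.528 = 138.83 years ≈ 139 bands.

139 bands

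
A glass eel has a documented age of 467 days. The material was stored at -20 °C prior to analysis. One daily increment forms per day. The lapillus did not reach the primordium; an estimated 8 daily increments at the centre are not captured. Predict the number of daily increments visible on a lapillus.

459 daily increments

At one daily increment per day, 467 days correspond to 467 daily increments.
467 − 8 missed = 459 daily increments expected in the prepared section.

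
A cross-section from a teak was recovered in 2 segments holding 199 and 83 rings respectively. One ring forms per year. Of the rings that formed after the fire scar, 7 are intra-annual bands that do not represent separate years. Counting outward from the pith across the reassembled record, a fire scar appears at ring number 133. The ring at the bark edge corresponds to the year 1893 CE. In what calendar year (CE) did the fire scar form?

1751 CE

Total rings = 199 + 83 = 282.
The fire scar sits at ring 133 from the pith, so 282 − 133 = 149 rings formed after it.
Removing the 7 false rings leaves 149 − 7 = 142 true rings beyond the fire scar.
Counting back 142 years from 1893 CE places the fire scar in 1893 − 142 = 1751 CE.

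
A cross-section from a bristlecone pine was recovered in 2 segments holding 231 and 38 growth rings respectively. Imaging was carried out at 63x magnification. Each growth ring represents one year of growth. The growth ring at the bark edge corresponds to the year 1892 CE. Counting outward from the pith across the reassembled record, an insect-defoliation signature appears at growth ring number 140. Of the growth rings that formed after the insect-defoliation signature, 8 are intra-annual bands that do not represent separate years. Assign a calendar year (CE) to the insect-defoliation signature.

Total growth rings = 231 + 38 = 269.
269 − 140 = 129 growth rings lie beyond the insect-defoliation signature toward the bark edge.
Excluding 8 false growth rings: 129 − 8 = 121.
1892 − 121 = 1771 CE.

1771 CE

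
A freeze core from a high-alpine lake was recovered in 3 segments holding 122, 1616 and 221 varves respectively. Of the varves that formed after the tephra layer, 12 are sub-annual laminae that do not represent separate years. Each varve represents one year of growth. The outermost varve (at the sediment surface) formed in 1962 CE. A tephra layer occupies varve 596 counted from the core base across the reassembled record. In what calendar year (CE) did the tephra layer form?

Total varves = 122 + 1616 + 221 = 1959.
Between varve 596 and the sediment surface there are 1959 − 596 = 1363 varves.
Excluding 12 false varves: 1363 − 12 = 1351.
Counting back 1351 years from 1962 CE places the tephra layer in 1962 − 1351 = 611 CE.

611 CE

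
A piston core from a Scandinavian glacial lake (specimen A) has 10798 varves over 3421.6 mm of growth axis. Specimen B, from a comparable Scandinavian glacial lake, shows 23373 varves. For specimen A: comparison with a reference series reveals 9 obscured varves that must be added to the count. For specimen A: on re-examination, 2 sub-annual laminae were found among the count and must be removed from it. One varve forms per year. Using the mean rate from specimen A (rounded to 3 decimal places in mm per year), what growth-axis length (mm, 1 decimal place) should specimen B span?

Specimen A: after corrections the count is 10798 − 2 + 9 = 10805 varves.
A: Mean rate = 3421.6 mm / 10805 years ≈ 0.317 mm/yr.
B's length ≈ 0.317 × 23373 = 7409.2 mm.

7409.2 mm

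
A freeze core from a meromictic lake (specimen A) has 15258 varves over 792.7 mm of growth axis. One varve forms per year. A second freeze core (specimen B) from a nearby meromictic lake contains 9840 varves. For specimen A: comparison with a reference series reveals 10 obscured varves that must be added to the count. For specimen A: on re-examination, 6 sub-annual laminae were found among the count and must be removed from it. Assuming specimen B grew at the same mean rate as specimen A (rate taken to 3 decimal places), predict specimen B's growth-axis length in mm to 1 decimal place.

Specimen A: correcting the raw count gives 15258 − 6 + 10 = 15262 true varves.
A: Mean rate = 792.7 mm / 15262 years ≈ 0.052 mm/year.
For B, 0.052 mm/year × 9840 years = 511.7 mm.

511.7 mm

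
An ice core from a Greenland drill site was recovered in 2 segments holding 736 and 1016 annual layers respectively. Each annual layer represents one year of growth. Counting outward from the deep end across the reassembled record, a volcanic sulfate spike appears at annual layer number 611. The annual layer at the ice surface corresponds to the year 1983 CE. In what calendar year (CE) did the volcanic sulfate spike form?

Total annual layers = 736 + 1016 = 1752.
Between annual layer 611 and the ice surface there are 1752 − 611 = 1141 annual layers.
Counting back 1141 years from 1983 CE places the volcanic sulfate spike in 1983 − 1141 = 842 CE.

842 CE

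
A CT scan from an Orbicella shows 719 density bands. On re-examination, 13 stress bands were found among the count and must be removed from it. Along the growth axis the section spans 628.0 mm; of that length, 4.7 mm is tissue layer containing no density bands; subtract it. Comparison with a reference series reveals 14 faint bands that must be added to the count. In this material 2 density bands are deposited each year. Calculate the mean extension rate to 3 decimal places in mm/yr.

True density band count = 719 − 13 + 14 = 720.
Dividing by 2 density bands per year: 720 / 2 = 360 years.
Net length = 628.0 − 4.7 = 623.3 mm.
Extension rate ≈ 623.3 / 360 = 1.731 mm/yr.

1.731 mm/yr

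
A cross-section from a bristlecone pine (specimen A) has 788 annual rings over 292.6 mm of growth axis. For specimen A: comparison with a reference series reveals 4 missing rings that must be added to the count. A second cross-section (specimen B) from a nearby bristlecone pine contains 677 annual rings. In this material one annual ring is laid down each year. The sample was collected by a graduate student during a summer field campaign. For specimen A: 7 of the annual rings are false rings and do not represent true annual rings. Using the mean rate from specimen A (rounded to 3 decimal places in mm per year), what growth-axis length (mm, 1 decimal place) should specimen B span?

252.5 mm

Specimen A: after corrections the count is 788 − 7 + 4 = 785 annual rings.
A: 292.6 mm over 785 years gives 292.6 / 785 ≈ 0.373 mm per year.
B's length ≈ 0.373 × 677 = 252.5 mm.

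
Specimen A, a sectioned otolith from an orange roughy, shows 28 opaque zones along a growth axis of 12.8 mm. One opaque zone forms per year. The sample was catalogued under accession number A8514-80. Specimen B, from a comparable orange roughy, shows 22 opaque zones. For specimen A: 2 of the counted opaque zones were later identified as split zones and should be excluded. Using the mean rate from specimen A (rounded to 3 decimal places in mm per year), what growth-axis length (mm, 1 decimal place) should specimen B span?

10.8 mm

Specimen A: adjusted count: 28 − 2 = 26 opaque zones.
A: Mean rate = 12.8 mm / 26 years ≈ 0.492 mm per year.
B's length ≈ 0.492 × 22 = 10.8 mm.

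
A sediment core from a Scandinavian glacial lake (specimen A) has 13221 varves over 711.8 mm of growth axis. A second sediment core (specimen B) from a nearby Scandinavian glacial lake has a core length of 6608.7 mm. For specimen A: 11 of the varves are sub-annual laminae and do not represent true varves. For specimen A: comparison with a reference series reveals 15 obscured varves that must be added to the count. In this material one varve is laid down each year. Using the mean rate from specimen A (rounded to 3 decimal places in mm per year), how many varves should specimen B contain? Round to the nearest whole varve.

Specimen A: correcting the raw count gives 13221 − 11 + 15 = 13225 true varves.
A: Mean rate = 711.8 mm / 13225 years ≈ 0.054 mm/yr.
For B, 6608.7 / 0.054 = 122383.33 years ≈ 122383 varves.

122383 varves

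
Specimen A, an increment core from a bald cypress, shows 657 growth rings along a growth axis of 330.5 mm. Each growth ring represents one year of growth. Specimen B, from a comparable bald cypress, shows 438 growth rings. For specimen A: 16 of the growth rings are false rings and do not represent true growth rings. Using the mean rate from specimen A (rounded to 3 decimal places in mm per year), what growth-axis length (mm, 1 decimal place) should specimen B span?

Specimen A: true growth ring count = 657 − 16 = 641.
A: Mean rate = 330.5 mm / 641 years ≈ 0.516 mm/yr.
Length of B = 0.516 × 438 = 226.0 mm.

226.0 mm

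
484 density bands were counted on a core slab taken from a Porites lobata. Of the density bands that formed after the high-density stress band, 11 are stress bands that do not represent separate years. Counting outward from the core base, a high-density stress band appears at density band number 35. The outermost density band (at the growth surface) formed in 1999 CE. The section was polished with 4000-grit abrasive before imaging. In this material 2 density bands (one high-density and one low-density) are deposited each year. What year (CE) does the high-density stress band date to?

Between density band 35 and the growth surface there are 484 − 35 = 449 density bands.
Removing the 11 false density bands leaves 449 − 11 = 438 true density bands beyond the high-density stress band.
Dividing by 2 density bands per year: 438 / 2 = 219 years.
Counting back 219 years from 1999 CE places the high-density stress band in 1999 − 219 = 1780 CE.

1780 CE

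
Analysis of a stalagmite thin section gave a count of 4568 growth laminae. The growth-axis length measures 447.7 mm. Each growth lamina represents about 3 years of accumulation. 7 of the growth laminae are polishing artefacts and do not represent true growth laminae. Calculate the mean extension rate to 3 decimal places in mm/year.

0.033 mm/year

True growth lamina count = 4568 − 7 = 4561.
4561 growth laminae at 3 years each span 4561 × 3 = 13683 years.
447.7 mm over 13683 years gives 447.7 / 13683 ≈ 0.033 mm/year.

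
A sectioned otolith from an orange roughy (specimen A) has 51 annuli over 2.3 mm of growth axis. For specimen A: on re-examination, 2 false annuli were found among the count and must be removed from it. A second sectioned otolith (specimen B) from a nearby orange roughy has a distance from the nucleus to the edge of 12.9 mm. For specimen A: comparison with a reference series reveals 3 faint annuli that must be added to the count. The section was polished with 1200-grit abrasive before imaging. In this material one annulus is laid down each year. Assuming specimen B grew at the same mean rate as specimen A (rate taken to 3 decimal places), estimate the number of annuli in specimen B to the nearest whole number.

Specimen A: adjusted count: 51 − 2 + 3 = 52 annuli.
A: 2.3 mm over 52 years gives 2.3 / 52 ≈ 0.044 mm/year.
For B, 12.9 / 0.044 = 293.18 years ≈ 293 annuli.

293 annuli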